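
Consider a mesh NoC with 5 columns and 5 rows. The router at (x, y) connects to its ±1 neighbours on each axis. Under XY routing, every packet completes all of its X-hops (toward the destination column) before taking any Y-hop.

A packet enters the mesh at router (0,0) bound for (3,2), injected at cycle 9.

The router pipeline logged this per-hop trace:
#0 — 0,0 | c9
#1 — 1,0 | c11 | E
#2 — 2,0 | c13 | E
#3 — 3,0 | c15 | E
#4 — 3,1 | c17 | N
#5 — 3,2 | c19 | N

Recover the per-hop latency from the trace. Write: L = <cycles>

L = 2

Between hops 0 and 1 the cycle counter advances 11 − 9 = 2.
Each hop adds L, hence L = 2.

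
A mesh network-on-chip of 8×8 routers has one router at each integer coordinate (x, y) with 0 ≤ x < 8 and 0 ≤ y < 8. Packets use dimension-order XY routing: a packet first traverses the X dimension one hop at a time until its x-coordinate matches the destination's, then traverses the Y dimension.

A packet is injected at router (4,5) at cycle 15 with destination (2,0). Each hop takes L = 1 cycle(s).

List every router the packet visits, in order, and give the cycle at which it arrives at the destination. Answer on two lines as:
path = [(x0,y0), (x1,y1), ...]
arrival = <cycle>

path = [(4,5), (3,5), (2,5), (2,4), (2,3), (2,2), (2,1), (2,0)]
arrival = 22

#0 — 4,5 | c15
#1 — 3,5 | c16 | W
#2 — 2,5 | c17 | W
#3 — 2,4 | c18 | S
#4 — 2,3 | c19 | S
#5 — 2,2 | c20 | S
#6 — 2,1 | c21 | S
#7 — 2,0 | c22 | S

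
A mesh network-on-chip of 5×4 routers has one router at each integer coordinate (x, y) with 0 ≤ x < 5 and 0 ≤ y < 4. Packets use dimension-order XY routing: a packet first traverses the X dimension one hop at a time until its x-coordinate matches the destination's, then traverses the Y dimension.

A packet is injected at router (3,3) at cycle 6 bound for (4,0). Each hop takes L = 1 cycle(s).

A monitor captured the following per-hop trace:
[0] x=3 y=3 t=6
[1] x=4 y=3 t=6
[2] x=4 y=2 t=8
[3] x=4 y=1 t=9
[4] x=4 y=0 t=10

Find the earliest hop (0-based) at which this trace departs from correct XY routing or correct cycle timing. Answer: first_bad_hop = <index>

first_bad_hop = 1

  1: Δx=+1 Δy=+0 Δt=0 [BAD: Δcyc=0≠L]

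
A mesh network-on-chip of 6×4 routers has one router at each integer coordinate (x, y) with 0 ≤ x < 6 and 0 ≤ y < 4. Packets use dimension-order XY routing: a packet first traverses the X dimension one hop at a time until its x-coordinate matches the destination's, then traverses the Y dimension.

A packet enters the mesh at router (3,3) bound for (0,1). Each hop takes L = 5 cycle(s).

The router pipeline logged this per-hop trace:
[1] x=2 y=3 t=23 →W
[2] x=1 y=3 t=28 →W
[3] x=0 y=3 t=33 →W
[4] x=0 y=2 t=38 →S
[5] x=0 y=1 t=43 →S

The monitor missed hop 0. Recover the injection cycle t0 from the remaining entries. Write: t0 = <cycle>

t0 = 18

At hop 1 the cycle is 23; in general cyc_k = t0 + kL.
So t0 = 23 − 1·5 = 18.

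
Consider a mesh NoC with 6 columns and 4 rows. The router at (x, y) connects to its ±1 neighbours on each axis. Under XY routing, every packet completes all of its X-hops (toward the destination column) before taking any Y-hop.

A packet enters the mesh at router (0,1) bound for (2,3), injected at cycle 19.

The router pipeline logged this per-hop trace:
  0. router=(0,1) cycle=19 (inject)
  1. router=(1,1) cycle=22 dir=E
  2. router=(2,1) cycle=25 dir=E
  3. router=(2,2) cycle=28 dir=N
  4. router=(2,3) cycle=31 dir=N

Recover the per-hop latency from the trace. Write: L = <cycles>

L = 3

From hop 0 (19) to hop 1 (22): +3 cycles.
One hop costs L cycles, so L = 3.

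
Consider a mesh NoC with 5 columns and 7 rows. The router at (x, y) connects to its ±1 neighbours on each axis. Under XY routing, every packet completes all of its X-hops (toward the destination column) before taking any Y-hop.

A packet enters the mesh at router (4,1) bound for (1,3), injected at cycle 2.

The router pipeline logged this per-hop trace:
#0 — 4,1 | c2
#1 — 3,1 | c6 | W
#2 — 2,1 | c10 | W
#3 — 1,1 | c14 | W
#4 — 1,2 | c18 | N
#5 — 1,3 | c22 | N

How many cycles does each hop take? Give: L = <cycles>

From hop 0 (2) to hop 1 (6): +4 cycles.
Each hop adds L, hence L = 4.

L = 4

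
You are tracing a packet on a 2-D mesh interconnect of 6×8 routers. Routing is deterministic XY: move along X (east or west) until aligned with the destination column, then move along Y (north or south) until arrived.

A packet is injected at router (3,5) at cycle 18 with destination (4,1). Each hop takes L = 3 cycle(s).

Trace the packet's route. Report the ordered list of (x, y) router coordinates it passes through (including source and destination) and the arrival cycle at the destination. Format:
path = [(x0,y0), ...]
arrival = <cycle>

  0. router=(3,5) cycle=18 (inject)
  1. router=(4,5) cycle=21 dir=E
  2. router=(4,4) cycle=24 dir=S
  3. router=(4,3) cycle=27 dir=S
  4. router=(4,2) cycle=30 dir=S
  5. router=(4,1) cycle=33 dir=S

path = [(3,5), (4,5), (4,4), (4,3), (4,2), (4,1)]
arrival = 33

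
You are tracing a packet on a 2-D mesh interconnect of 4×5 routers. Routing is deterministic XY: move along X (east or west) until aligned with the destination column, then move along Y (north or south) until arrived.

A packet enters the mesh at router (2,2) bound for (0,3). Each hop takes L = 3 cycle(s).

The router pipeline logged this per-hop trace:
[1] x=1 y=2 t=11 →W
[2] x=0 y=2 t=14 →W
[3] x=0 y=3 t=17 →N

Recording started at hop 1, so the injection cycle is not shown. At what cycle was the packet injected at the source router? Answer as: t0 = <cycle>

Hop 1 reached at cycle 11; hop k is at t0 + k·L.
So t0 = 11 − 1·3 = 8.

t0 = 8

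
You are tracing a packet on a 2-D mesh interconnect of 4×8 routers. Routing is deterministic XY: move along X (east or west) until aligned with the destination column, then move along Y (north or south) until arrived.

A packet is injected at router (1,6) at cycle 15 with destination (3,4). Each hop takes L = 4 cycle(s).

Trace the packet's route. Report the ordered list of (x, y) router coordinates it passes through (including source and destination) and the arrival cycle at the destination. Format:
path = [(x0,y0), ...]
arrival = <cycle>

path = [(1,6), (2,6), (3,6), (3,5), (3,4)]
arrival = 31

[0] x=1 y=6 t=15
[1] x=2 y=6 t=19 →E
[2] x=3 y=6 t=23 →E
[3] x=3 y=5 t=27 →S
[4] x=3 y=4 t=31 →S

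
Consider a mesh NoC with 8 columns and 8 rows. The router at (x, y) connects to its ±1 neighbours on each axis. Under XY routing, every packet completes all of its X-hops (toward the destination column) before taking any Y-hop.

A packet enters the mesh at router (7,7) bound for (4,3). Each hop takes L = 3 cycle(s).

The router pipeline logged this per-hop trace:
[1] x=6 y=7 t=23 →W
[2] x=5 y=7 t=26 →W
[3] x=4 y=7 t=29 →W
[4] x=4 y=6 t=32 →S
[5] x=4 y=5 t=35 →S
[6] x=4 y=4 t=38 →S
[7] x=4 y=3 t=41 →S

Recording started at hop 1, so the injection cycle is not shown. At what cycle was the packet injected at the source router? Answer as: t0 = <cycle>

t0 = 20

Hop 1 reached at cycle 23; hop k is at t0 + k·L.
Subtract one hop: t0 = 23 − 3 = 20.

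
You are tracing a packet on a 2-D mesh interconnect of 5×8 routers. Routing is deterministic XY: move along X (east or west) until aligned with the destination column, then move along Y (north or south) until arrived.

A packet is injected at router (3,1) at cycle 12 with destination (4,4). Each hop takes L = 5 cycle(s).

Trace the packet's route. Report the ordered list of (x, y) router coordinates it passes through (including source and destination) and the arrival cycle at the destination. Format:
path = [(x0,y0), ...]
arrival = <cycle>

t=12: at (3,1)
t=17: at (4,1) after E
t=22: at (4,2) after N
t=27: at (4,3) after N
t=32: at (4,4) after N

path = [(3,1), (4,1), (4,2), (4,3), (4,4)]
arrival = 32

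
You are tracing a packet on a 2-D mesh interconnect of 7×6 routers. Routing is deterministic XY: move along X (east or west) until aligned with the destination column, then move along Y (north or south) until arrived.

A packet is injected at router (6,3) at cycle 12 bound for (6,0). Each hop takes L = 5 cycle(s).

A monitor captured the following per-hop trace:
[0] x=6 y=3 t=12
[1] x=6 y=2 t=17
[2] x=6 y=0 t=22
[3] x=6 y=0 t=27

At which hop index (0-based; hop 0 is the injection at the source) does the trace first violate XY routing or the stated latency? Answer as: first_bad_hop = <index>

check 1→ d=(0,-1) cyc+5: ok
check 2→ d=(0,-2) cyc+5: BAD: non-unit step

first_bad_hop = 2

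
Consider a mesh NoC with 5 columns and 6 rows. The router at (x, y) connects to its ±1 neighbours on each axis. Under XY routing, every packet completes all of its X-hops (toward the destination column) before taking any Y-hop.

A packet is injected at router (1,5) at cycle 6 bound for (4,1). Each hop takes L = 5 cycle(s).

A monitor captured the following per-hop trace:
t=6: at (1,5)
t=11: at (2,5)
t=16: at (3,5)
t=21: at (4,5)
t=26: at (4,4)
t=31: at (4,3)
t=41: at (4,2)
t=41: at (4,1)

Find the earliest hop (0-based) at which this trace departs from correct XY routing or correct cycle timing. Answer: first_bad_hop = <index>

first_bad_hop = 6

  1: Δx=+1 Δy=+0 Δt=5 [ok]
  2: Δx=+1 Δy=+0 Δt=5 [ok]
  3: Δx=+1 Δy=+0 Δt=5 [ok]
  4: Δx=+0 Δy=-1 Δt=5 [ok]
  5: Δx=+0 Δy=-1 Δt=5 [ok]
  6: Δx=+0 Δy=-1 Δt=10 [BAD: Δcyc=10≠L]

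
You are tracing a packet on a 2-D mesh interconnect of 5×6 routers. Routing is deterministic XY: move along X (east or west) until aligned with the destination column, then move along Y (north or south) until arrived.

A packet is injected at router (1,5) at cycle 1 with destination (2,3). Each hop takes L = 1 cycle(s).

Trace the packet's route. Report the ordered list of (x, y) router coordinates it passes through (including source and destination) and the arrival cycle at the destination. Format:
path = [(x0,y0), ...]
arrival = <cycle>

hop 0: (1,5) @ cyc 1
hop 1: (2,5) @ cyc 2  [E]
hop 2: (2,4) @ cyc 3  [S]
hop 3: (2,3) @ cyc 4  [S]

path = [(1,5), (2,5), (2,4), (2,3)]
arrival = 4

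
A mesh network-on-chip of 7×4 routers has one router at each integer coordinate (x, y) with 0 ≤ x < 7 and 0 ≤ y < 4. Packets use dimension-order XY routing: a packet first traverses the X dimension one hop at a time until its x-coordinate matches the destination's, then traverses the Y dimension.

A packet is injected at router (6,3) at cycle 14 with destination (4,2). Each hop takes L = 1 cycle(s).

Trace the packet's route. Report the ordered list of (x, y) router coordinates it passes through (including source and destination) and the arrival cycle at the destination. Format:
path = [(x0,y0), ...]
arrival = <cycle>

  0. router=(6,3) cycle=14 (inject)
  1. router=(5,3) cycle=15 dir=W
  2. router=(4,3) cycle=16 dir=W
  3. router=(4,2) cycle=17 dir=S

path = [(6,3), (5,3), (4,3), (4,2)]
arrival = 17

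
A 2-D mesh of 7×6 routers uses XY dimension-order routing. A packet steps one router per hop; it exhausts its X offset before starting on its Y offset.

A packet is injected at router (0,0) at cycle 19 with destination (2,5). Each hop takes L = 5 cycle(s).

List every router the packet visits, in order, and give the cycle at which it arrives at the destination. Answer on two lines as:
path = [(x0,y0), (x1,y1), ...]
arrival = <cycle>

#0 — 0,0 | c19
#1 — 1,0 | c24 | E
#2 — 2,0 | c29 | E
#3 — 2,1 | c34 | N
#4 — 2,2 | c39 | N
#5 — 2,3 | c44 | N
#6 — 2,4 | c49 | N
#7 — 2,5 | c54 | N

path = [(0,0), (1,0), (2,0), (2,1), (2,2), (2,3), (2,4), (2,5)]
arrival = 54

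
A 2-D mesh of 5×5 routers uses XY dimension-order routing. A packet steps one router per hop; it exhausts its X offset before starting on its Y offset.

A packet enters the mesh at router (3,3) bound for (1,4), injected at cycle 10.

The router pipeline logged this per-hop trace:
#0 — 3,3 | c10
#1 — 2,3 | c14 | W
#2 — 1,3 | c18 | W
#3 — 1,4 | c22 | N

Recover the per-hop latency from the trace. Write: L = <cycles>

Between hops 0 and 1 the cycle counter advances 14 − 10 = 4.
Each hop adds L, hence L = 4.

L = 4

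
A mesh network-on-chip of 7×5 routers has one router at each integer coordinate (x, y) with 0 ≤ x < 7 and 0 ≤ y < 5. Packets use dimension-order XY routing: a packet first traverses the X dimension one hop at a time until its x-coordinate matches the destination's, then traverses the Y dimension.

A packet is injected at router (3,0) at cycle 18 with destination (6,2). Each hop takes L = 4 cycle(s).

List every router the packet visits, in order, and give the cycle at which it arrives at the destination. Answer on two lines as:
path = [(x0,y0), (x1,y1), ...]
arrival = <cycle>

path = [(3,0), (4,0), (5,0), (6,0), (6,1), (6,2)]
arrival = 38

t=18: at (3,0)
t=22: at (4,0) after E
t=26: at (5,0) after E
t=30: at (6,0) after E
t=34: at (6,1) after N
t=38: at (6,2) after N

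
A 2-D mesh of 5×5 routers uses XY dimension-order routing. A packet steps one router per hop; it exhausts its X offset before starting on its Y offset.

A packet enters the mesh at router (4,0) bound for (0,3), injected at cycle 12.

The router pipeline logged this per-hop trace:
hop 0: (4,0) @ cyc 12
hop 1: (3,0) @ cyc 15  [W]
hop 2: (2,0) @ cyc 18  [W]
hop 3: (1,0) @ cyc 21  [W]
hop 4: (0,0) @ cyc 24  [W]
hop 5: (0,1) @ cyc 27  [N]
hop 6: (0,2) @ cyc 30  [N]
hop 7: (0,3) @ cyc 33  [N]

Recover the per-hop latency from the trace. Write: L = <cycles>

Δcyc across hop 0→1: 15 − 12 = 3.
That increment is L by definition: L = 3.

L = 3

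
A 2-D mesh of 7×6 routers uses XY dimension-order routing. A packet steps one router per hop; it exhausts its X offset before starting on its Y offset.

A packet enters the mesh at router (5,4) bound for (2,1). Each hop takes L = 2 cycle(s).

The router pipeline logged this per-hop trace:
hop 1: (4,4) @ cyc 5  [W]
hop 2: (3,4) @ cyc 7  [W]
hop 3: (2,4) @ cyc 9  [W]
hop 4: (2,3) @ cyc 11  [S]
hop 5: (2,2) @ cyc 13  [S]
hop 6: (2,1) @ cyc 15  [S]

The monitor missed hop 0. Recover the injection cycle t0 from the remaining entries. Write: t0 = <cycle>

t0 = 3

At hop 1 the cycle is 5; in general cyc_k = t0 + kL.
Subtract one hop: t0 = 5 − 2 = 3.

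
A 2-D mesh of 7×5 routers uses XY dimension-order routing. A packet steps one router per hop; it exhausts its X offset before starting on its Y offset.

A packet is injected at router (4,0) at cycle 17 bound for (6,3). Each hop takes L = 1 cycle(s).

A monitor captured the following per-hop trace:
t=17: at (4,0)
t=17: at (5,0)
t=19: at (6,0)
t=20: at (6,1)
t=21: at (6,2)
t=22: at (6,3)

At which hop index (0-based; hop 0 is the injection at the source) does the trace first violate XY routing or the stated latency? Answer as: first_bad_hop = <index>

check 1→ d=(1,0) cyc+0: BAD: Δcyc=0≠L

first_bad_hop = 1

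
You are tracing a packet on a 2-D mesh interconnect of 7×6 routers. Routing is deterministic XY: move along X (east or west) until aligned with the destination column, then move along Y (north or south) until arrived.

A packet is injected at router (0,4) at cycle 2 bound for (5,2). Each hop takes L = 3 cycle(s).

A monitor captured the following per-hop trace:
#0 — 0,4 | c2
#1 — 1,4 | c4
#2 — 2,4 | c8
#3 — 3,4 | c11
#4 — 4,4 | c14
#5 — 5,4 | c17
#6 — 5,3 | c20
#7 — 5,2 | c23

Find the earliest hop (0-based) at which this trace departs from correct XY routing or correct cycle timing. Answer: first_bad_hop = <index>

  1: Δx=+1 Δy=+0 Δt=2 [BAD: Δcyc=2≠L]

first_bad_hop = 1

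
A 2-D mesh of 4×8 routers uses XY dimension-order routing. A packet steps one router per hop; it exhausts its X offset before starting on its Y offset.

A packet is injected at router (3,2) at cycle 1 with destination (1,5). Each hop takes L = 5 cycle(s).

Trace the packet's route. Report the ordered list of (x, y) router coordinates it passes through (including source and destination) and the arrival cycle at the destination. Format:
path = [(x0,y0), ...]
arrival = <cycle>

#0 — 3,2 | c1
#1 — 2,2 | c6 | W
#2 — 1,2 | c11 | W
#3 — 1,3 | c16 | N
#4 — 1,4 | c21 | N
#5 — 1,5 | c26 | N

path = [(3,2), (2,2), (1,2), (1,3), (1,4), (1,5)]
arrival = 26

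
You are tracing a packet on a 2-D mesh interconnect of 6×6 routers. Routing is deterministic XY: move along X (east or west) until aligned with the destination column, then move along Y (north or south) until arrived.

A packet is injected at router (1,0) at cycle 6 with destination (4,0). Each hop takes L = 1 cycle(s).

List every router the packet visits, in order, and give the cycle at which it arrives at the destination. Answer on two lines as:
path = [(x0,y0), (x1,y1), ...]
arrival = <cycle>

hop 0: (1,0) @ cyc 6
hop 1: (2,0) @ cyc 7  [E]
hop 2: (3,0) @ cyc 8  [E]
hop 3: (4,0) @ cyc 9  [E]

path = [(1,0), (2,0), (3,0), (4,0)]
arrival = 9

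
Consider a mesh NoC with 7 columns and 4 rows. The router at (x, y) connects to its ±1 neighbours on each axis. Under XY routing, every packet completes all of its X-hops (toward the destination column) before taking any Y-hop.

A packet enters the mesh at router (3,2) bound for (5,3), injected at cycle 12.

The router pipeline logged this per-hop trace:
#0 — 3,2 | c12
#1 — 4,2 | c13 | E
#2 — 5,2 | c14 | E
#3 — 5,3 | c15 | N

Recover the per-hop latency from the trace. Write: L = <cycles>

Δcyc across hop 0→1: 13 − 12 = 1.
Each hop adds L, hence L = 1.

L = 1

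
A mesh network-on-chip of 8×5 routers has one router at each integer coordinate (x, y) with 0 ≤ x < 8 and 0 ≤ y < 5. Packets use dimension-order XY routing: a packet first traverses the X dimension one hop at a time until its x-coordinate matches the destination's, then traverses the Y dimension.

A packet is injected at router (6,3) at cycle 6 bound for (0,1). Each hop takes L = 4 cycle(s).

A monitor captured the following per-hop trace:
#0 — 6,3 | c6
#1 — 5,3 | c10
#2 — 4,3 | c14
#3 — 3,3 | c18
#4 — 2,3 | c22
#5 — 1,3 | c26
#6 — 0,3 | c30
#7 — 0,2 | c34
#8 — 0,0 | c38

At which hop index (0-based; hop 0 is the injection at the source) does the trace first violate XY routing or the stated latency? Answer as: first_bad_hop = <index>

first_bad_hop = 8

  1: Δx=-1 Δy=+0 Δt=4 [ok]
  2: Δx=-1 Δy=+0 Δt=4 [ok]
  3: Δx=-1 Δy=+0 Δt=4 [ok]
  4: Δx=-1 Δy=+0 Δt=4 [ok]
  5: Δx=-1 Δy=+0 Δt=4 [ok]
  6: Δx=-1 Δy=+0 Δt=4 [ok]
  7: Δx=+0 Δy=-1 Δt=4 [ok]
  8: Δx=+0 Δy=-2 Δt=4 [BAD: non-unit step]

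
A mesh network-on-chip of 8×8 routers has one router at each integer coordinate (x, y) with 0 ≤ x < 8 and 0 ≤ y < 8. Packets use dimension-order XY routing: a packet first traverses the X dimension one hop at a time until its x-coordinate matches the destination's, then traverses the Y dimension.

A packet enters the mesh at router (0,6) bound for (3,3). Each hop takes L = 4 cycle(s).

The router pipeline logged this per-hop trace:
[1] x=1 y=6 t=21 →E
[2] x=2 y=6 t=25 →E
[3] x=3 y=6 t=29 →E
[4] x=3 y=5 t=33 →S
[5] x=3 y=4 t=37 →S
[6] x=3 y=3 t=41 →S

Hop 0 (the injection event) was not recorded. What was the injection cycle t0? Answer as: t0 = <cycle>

t0 = 17

cyc[1] = 21 and cyc[k] = t0 + k·L for every k.
Subtract one hop: t0 = 21 − 4 = 17.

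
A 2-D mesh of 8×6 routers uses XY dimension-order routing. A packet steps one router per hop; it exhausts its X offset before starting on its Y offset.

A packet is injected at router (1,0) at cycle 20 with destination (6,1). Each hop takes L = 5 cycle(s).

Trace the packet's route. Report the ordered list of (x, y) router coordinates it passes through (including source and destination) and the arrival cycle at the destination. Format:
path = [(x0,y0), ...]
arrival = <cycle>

path = [(1,0), (2,0), (3,0), (4,0), (5,0), (6,0), (6,1)]
arrival = 50

#0 — 1,0 | c20
#1 — 2,0 | c25 | E
#2 — 3,0 | c30 | E
#3 — 4,0 | c35 | E
#4 — 5,0 | c40 | E
#5 — 6,0 | c45 | E
#6 — 6,1 | c50 | N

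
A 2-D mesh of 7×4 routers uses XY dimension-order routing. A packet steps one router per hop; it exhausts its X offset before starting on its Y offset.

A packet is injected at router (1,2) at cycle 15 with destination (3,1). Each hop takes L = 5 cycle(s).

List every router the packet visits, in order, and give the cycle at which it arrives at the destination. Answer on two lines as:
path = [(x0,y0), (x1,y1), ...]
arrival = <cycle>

[0] x=1 y=2 t=15
[1] x=2 y=2 t=20 →E
[2] x=3 y=2 t=25 →E
[3] x=3 y=1 t=30 →S

path = [(1,2), (2,2), (3,2), (3,1)]
arrival = 30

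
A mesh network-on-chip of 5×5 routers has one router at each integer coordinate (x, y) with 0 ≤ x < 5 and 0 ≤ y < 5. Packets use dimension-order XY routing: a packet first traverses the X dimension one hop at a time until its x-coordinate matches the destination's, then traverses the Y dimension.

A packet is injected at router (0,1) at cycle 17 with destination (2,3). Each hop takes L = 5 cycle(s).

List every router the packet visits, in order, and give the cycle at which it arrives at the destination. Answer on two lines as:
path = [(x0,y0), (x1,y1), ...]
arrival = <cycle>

path = [(0,1), (1,1), (2,1), (2,2), (2,3)]
arrival = 37

  0. router=(0,1) cycle=17 (inject)
  1. router=(1,1) cycle=22 dir=E
  2. router=(2,1) cycle=27 dir=E
  3. router=(2,2) cycle=32 dir=N
  4. router=(2,3) cycle=37 dir=N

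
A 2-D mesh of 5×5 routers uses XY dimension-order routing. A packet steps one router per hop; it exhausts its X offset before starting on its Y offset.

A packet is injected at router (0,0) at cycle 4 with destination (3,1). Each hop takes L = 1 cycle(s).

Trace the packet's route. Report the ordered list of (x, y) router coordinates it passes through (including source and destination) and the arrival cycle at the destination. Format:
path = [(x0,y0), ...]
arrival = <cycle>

path = [(0,0), (1,0), (2,0), (3,0), (3,1)]
arrival = 8

  0. router=(0,0) cycle=4 (inject)
  1. router=(1,0) cycle=5 dir=E
  2. router=(2,0) cycle=6 dir=E
  3. router=(3,0) cycle=7 dir=E
  4. router=(3,1) cycle=8 dir=N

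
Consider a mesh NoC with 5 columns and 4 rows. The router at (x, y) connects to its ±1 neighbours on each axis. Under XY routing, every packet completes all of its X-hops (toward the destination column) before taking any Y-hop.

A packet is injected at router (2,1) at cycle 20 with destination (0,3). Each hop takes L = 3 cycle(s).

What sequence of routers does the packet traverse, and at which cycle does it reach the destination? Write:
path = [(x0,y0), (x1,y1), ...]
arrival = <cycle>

path = [(2,1), (1,1), (0,1), (0,2), (0,3)]
arrival = 32

t=20: at (2,1)
t=23: at (1,1) after W
t=26: at (0,1) after W
t=29: at (0,2) after N
t=32: at (0,3) after N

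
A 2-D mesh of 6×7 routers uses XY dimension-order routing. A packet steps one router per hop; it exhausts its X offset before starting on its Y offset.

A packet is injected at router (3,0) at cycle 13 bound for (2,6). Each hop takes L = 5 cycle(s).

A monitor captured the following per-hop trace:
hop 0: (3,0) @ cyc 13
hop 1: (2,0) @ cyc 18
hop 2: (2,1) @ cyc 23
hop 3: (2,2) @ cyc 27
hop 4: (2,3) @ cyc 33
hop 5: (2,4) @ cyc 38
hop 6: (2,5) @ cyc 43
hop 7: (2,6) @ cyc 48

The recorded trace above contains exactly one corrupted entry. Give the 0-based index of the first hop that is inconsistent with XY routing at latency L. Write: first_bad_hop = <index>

first_bad_hop = 3

hop 1: step (-1,+0), +5 cyc — ok
hop 2: step (+0,+1), +5 cyc — ok
hop 3: step (+0,+1), +4 cyc — BAD: Δcyc=4≠L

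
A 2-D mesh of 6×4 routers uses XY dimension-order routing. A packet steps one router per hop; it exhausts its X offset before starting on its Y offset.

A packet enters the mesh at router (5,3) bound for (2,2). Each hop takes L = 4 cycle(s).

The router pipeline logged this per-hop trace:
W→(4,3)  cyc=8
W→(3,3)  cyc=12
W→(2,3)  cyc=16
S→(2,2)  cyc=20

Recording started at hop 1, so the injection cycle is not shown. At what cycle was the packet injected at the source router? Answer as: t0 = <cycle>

t0 = 4

cyc[1] = 8 and cyc[k] = t0 + k·L for every k.
Subtract one hop: t0 = 8 − 4 = 4.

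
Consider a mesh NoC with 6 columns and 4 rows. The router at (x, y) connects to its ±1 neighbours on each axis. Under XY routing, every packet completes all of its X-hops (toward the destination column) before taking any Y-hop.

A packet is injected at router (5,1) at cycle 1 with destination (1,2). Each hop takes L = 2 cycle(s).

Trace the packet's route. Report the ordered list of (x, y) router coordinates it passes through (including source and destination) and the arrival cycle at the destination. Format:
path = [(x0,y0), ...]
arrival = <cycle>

path = [(5,1), (4,1), (3,1), (2,1), (1,1), (1,2)]
arrival = 11

#0 — 5,1 | c1
#1 — 4,1 | c3 | W
#2 — 3,1 | c5 | W
#3 — 2,1 | c7 | W
#4 — 1,1 | c9 | W
#5 — 1,2 | c11 | N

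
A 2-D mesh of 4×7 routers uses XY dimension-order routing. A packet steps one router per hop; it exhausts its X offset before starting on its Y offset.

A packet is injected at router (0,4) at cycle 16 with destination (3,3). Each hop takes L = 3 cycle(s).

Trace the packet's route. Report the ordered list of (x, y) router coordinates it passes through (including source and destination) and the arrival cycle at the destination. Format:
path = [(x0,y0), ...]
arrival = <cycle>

path = [(0,4), (1,4), (2,4), (3,4), (3,3)]
arrival = 28

hop 0: (0,4) @ cyc 16
hop 1: (1,4) @ cyc 19  [E]
hop 2: (2,4) @ cyc 22  [E]
hop 3: (3,4) @ cyc 25  [E]
hop 4: (3,3) @ cyc 28  [S]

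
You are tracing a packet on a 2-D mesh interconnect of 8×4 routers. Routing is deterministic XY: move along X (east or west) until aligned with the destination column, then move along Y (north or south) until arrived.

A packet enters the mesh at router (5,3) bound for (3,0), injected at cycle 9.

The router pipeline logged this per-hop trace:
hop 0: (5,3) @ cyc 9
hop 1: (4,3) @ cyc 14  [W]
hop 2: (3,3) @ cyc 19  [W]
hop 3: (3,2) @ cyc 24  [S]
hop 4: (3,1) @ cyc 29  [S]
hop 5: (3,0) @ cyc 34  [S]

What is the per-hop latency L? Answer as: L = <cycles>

From hop 0 (9) to hop 1 (14): +5 cycles.
Each hop adds L, hence L = 5.

L = 5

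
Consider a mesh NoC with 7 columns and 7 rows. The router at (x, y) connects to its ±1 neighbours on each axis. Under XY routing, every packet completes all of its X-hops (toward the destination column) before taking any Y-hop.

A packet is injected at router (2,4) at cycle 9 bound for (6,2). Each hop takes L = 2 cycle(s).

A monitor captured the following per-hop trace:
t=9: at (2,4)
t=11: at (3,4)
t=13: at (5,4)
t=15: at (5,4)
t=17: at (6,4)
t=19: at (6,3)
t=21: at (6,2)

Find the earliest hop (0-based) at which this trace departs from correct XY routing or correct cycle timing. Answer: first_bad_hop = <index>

hop 1: step (+1,+0), +2 cyc — ok
hop 2: step (+2,+0), +2 cyc — BAD: non-unit step

first_bad_hop = 2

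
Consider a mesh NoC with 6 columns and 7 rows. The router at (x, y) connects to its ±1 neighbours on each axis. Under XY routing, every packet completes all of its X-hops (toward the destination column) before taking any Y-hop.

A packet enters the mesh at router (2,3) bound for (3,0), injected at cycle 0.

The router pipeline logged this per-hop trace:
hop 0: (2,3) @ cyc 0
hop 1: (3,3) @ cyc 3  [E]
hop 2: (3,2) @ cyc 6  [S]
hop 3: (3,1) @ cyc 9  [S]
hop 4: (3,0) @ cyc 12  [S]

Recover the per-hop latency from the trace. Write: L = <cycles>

L = 3

cyc[1] − cyc[0] = 3 − 0 = 3.
Per-hop latency L = Δcyc = 3.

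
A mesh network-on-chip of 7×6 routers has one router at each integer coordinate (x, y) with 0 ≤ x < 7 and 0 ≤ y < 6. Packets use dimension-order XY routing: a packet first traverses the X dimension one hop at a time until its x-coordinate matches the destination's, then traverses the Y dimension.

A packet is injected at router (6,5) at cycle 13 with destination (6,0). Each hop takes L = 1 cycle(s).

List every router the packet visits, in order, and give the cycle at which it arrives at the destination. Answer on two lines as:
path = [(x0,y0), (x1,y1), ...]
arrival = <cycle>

path = [(6,5), (6,4), (6,3), (6,2), (6,1), (6,0)]
arrival = 18

t=13: at (6,5)
t=14: at (6,4) after S
t=15: at (6,3) after S
t=16: at (6,2) after S
t=17: at (6,1) after S
t=18: at (6,0) after S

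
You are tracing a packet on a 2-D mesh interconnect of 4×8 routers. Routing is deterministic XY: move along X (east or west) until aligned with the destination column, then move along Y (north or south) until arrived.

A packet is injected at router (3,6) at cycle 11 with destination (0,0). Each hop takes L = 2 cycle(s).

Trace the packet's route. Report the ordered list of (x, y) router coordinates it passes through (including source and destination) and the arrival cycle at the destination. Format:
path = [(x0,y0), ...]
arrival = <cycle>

path = [(3,6), (2,6), (1,6), (0,6), (0,5), (0,4), (0,3), (0,2), (0,1), (0,0)]
arrival = 29

t=11: at (3,6)
t=13: at (2,6) after W
t=15: at (1,6) after W
t=17: at (0,6) after W
t=19: at (0,5) after S
t=21: at (0,4) after S
t=23: at (0,3) after S
t=25: at (0,2) after S
t=27: at (0,1) after S
t=29: at (0,0) after S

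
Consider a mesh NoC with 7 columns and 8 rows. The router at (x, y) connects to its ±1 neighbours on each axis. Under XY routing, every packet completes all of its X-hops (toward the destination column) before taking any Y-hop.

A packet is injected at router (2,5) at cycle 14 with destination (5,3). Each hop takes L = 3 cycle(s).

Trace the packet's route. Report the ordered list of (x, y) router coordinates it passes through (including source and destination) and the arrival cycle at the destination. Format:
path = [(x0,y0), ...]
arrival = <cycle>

path = [(2,5), (3,5), (4,5), (5,5), (5,4), (5,3)]
arrival = 29

#0 — 2,5 | c14
#1 — 3,5 | c17 | E
#2 — 4,5 | c20 | E
#3 — 5,5 | c23 | E
#4 — 5,4 | c26 | S
#5 — 5,3 | c29 | S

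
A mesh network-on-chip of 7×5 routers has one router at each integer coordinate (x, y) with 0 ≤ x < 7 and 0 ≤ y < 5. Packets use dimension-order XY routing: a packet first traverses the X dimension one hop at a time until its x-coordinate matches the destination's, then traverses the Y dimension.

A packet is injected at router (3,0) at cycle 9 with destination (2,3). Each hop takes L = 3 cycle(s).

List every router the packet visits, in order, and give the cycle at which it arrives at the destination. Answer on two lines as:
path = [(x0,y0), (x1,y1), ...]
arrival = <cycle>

path = [(3,0), (2,0), (2,1), (2,2), (2,3)]
arrival = 21

#0 — 3,0 | c9
#1 — 2,0 | c12 | W
#2 — 2,1 | c15 | N
#3 — 2,2 | c18 | N
#4 — 2,3 | c21 | N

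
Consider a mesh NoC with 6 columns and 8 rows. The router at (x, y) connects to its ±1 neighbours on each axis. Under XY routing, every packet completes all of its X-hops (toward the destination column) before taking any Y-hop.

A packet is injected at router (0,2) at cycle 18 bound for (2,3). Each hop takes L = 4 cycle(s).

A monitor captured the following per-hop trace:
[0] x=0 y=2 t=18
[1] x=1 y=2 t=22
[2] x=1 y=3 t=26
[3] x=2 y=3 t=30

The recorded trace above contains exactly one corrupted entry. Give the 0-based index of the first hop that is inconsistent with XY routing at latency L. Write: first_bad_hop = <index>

check 1→ d=(1,0) cyc+4: ok
check 2→ d=(0,1) cyc+4: BAD: Y-move but x=1≠2

first_bad_hop = 2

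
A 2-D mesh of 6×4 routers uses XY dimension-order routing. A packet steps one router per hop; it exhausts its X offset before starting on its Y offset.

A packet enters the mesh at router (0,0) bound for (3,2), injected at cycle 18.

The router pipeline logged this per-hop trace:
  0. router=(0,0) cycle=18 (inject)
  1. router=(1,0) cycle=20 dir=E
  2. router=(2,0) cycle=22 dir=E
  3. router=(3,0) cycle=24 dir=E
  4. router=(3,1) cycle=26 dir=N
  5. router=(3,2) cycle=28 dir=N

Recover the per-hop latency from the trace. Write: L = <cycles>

L = 2

Δcyc across hop 0→1: 20 − 18 = 2.
That increment is L by definition: L = 2.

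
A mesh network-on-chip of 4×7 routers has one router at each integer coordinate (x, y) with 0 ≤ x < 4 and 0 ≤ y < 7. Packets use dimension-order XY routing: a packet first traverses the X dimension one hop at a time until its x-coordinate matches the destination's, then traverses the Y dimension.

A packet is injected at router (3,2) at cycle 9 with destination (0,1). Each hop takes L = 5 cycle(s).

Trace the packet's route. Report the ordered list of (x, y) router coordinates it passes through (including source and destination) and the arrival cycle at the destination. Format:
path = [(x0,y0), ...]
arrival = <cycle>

hop 0: (3,2) @ cyc 9
hop 1: (2,2) @ cyc 14  [W]
hop 2: (1,2) @ cyc 19  [W]
hop 3: (0,2) @ cyc 24  [W]
hop 4: (0,1) @ cyc 29  [S]

path = [(3,2), (2,2), (1,2), (0,2), (0,1)]
arrival = 29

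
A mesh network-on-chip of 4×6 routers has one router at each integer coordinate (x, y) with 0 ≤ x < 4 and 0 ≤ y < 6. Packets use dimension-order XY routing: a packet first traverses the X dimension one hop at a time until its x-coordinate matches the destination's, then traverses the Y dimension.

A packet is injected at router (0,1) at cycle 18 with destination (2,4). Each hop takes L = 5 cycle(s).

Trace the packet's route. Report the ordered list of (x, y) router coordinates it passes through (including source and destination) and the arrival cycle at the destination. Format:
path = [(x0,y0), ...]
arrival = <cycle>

#0 — 0,1 | c18
#1 — 1,1 | c23 | E
#2 — 2,1 | c28 | E
#3 — 2,2 | c33 | N
#4 — 2,3 | c38 | N
#5 — 2,4 | c43 | N

path = [(0,1), (1,1), (2,1), (2,2), (2,3), (2,4)]
arrival = 43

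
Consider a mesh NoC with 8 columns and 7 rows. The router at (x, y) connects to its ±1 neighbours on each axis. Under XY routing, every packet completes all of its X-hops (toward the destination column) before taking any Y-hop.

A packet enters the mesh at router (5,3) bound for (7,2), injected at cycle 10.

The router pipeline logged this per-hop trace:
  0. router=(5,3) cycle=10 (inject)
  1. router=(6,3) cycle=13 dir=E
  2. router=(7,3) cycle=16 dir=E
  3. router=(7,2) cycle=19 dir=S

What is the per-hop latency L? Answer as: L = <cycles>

L = 3

cyc[1] − cyc[0] = 13 − 10 = 3.
Per-hop latency L = Δcyc = 3.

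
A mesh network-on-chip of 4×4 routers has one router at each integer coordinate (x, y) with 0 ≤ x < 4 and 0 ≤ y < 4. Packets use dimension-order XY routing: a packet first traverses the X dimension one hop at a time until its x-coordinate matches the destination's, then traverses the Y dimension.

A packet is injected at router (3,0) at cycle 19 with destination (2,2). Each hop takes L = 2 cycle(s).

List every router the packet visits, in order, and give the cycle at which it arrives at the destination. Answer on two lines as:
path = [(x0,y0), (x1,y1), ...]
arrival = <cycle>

path = [(3,0), (2,0), (2,1), (2,2)]
arrival = 25

  0. router=(3,0) cycle=19 (inject)
  1. router=(2,0) cycle=21 dir=W
  2. router=(2,1) cycle=23 dir=N
  3. router=(2,2) cycle=25 dir=N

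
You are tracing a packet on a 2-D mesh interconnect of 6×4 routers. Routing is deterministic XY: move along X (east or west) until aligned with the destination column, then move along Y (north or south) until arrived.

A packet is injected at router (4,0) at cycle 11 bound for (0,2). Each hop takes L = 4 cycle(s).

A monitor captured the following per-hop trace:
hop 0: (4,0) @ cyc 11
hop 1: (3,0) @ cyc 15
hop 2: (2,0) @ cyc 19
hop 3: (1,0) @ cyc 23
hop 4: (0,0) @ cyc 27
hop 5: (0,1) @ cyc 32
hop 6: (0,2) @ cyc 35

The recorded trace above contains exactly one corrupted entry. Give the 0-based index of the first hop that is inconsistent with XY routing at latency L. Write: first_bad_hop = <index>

first_bad_hop = 5

hop 1: step (-1,+0), +4 cyc — ok
hop 2: step (-1,+0), +4 cyc — ok
hop 3: step (-1,+0), +4 cyc — ok
hop 4: step (-1,+0), +4 cyc — ok
hop 5: step (+0,+1), +5 cyc — BAD: Δcyc=5≠L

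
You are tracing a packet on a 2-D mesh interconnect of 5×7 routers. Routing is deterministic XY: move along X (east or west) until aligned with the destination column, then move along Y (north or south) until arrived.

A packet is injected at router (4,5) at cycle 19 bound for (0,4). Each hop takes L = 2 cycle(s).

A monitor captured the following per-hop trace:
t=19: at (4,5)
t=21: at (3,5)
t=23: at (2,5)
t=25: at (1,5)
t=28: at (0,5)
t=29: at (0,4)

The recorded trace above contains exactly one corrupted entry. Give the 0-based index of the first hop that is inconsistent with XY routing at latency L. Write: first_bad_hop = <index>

check 1→ d=(-1,0) cyc+2: ok
check 2→ d=(-1,0) cyc+2: ok
check 3→ d=(-1,0) cyc+2: ok
check 4→ d=(-1,0) cyc+3: BAD: Δcyc=3≠L

first_bad_hop = 4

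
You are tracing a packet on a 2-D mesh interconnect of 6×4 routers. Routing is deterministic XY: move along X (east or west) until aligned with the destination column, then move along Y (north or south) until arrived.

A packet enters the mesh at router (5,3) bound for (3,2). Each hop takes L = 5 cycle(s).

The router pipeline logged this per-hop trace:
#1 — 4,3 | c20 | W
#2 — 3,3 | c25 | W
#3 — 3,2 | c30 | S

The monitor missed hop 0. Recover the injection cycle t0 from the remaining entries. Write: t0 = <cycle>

t0 = 15

cyc[1] = 20 and cyc[k] = t0 + k·L for every k.
Subtract one hop: t0 = 20 − 5 = 15.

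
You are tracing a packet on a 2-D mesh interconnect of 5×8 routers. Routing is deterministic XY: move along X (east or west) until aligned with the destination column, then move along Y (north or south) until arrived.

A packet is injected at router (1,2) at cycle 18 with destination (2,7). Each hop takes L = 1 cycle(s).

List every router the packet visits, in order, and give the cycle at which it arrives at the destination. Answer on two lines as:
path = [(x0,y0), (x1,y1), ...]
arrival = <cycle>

path = [(1,2), (2,2), (2,3), (2,4), (2,5), (2,6), (2,7)]
arrival = 24

t=18: at (1,2)
t=19: at (2,2) after E
t=20: at (2,3) after N
t=21: at (2,4) after N
t=22: at (2,5) after N
t=23: at (2,6) after N
t=24: at (2,7) after N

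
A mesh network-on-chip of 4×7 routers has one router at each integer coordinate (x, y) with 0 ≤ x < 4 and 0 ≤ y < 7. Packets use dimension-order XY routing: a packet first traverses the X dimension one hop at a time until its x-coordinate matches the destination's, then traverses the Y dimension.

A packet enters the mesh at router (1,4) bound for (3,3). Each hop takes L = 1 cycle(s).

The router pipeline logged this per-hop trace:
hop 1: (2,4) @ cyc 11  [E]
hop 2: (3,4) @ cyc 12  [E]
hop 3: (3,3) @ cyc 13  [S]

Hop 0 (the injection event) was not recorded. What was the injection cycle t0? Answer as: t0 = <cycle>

At hop 1 the cycle is 11; in general cyc_k = t0 + kL.
Subtract one hop: t0 = 11 − 1 = 10.

t0 = 10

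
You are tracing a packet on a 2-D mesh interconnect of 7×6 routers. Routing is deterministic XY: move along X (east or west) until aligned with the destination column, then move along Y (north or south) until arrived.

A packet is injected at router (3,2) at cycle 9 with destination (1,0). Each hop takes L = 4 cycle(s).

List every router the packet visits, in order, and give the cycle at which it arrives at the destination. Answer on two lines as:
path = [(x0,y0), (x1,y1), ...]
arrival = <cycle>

[0] x=3 y=2 t=9
[1] x=2 y=2 t=13 →W
[2] x=1 y=2 t=17 →W
[3] x=1 y=1 t=21 →S
[4] x=1 y=0 t=25 →S

path = [(3,2), (2,2), (1,2), (1,1), (1,0)]
arrival = 25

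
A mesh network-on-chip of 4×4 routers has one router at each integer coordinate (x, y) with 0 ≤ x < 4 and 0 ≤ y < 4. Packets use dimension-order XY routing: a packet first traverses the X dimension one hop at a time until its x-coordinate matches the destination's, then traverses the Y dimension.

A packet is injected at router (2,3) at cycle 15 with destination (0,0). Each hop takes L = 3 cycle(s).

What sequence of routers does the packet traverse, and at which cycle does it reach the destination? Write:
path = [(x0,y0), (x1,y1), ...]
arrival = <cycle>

src (2,3)  cyc=15
W→(1,3)  cyc=18
W→(0,3)  cyc=21
S→(0,2)  cyc=24
S→(0,1)  cyc=27
S→(0,0)  cyc=30

path = [(2,3), (1,3), (0,3), (0,2), (0,1), (0,0)]
arrival = 30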